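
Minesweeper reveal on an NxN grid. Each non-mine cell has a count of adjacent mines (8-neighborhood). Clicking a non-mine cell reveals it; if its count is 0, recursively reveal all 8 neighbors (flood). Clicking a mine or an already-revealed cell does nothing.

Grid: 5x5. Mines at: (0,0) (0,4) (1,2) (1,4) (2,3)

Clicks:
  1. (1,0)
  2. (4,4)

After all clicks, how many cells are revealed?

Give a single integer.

Answer: 15

Derivation:
Click 1 (1,0) count=1: revealed 1 new [(1,0)] -> total=1
Click 2 (4,4) count=0: revealed 14 new [(1,1) (2,0) (2,1) (2,2) (3,0) (3,1) (3,2) (3,3) (3,4) (4,0) (4,1) (4,2) (4,3) (4,4)] -> total=15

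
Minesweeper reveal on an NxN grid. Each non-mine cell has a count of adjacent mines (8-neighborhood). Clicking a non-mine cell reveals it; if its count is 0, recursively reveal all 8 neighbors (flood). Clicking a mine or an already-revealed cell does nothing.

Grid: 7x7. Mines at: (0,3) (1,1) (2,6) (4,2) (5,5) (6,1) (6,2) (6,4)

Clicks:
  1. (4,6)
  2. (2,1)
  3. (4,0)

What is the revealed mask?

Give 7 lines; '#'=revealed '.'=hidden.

Answer: .......
.......
##.....
##.....
##....#
##.....
.......

Derivation:
Click 1 (4,6) count=1: revealed 1 new [(4,6)] -> total=1
Click 2 (2,1) count=1: revealed 1 new [(2,1)] -> total=2
Click 3 (4,0) count=0: revealed 7 new [(2,0) (3,0) (3,1) (4,0) (4,1) (5,0) (5,1)] -> total=9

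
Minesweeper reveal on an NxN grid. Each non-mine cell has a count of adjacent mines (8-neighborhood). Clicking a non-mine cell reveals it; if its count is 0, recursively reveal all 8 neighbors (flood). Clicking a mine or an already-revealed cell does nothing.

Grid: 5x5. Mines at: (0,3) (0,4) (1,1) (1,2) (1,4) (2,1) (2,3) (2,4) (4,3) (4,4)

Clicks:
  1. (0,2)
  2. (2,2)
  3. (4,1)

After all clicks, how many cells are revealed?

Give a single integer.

Click 1 (0,2) count=3: revealed 1 new [(0,2)] -> total=1
Click 2 (2,2) count=4: revealed 1 new [(2,2)] -> total=2
Click 3 (4,1) count=0: revealed 6 new [(3,0) (3,1) (3,2) (4,0) (4,1) (4,2)] -> total=8

Answer: 8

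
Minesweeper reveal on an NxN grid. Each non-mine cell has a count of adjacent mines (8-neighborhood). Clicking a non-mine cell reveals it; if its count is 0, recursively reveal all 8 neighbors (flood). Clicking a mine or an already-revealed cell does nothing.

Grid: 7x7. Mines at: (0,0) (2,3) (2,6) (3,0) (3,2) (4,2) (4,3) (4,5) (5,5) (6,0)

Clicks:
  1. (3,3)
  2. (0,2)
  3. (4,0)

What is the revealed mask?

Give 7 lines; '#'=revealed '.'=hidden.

Click 1 (3,3) count=4: revealed 1 new [(3,3)] -> total=1
Click 2 (0,2) count=0: revealed 12 new [(0,1) (0,2) (0,3) (0,4) (0,5) (0,6) (1,1) (1,2) (1,3) (1,4) (1,5) (1,6)] -> total=13
Click 3 (4,0) count=1: revealed 1 new [(4,0)] -> total=14

Answer: .######
.######
.......
...#...
#......
.......
.......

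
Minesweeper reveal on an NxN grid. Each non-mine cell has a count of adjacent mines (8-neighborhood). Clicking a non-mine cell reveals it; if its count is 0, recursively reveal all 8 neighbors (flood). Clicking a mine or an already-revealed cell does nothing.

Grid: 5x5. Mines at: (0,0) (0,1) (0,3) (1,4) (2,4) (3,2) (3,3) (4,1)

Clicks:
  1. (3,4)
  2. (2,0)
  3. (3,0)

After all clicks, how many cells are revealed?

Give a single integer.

Answer: 7

Derivation:
Click 1 (3,4) count=2: revealed 1 new [(3,4)] -> total=1
Click 2 (2,0) count=0: revealed 6 new [(1,0) (1,1) (2,0) (2,1) (3,0) (3,1)] -> total=7
Click 3 (3,0) count=1: revealed 0 new [(none)] -> total=7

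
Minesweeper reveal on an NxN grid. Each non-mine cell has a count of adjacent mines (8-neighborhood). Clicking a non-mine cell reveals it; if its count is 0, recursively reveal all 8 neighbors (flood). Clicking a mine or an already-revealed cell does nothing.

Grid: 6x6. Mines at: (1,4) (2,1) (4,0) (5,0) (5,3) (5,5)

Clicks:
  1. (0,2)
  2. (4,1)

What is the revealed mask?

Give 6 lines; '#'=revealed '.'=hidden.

Click 1 (0,2) count=0: revealed 8 new [(0,0) (0,1) (0,2) (0,3) (1,0) (1,1) (1,2) (1,3)] -> total=8
Click 2 (4,1) count=2: revealed 1 new [(4,1)] -> total=9

Answer: ####..
####..
......
......
.#....
......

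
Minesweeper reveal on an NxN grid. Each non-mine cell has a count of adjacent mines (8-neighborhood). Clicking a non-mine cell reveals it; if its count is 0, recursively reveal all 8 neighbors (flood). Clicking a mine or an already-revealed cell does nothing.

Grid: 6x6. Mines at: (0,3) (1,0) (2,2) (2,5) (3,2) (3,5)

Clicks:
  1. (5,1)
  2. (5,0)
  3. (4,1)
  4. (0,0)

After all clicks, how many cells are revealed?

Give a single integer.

Answer: 17

Derivation:
Click 1 (5,1) count=0: revealed 16 new [(2,0) (2,1) (3,0) (3,1) (4,0) (4,1) (4,2) (4,3) (4,4) (4,5) (5,0) (5,1) (5,2) (5,3) (5,4) (5,5)] -> total=16
Click 2 (5,0) count=0: revealed 0 new [(none)] -> total=16
Click 3 (4,1) count=1: revealed 0 new [(none)] -> total=16
Click 4 (0,0) count=1: revealed 1 new [(0,0)] -> total=17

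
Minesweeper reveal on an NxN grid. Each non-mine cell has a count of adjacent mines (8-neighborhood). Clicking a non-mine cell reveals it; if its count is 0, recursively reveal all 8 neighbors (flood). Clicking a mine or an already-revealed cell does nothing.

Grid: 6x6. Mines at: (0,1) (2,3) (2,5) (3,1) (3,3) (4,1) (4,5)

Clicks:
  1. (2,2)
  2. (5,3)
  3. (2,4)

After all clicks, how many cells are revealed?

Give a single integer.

Answer: 8

Derivation:
Click 1 (2,2) count=3: revealed 1 new [(2,2)] -> total=1
Click 2 (5,3) count=0: revealed 6 new [(4,2) (4,3) (4,4) (5,2) (5,3) (5,4)] -> total=7
Click 3 (2,4) count=3: revealed 1 new [(2,4)] -> total=8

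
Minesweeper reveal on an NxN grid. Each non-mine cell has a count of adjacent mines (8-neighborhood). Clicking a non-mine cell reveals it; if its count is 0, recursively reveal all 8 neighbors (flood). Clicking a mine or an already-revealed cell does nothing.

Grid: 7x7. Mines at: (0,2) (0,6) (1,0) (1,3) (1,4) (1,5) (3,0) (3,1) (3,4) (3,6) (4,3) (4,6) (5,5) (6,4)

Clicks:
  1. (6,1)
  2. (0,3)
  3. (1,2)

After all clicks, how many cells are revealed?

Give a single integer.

Answer: 13

Derivation:
Click 1 (6,1) count=0: revealed 11 new [(4,0) (4,1) (4,2) (5,0) (5,1) (5,2) (5,3) (6,0) (6,1) (6,2) (6,3)] -> total=11
Click 2 (0,3) count=3: revealed 1 new [(0,3)] -> total=12
Click 3 (1,2) count=2: revealed 1 new [(1,2)] -> total=13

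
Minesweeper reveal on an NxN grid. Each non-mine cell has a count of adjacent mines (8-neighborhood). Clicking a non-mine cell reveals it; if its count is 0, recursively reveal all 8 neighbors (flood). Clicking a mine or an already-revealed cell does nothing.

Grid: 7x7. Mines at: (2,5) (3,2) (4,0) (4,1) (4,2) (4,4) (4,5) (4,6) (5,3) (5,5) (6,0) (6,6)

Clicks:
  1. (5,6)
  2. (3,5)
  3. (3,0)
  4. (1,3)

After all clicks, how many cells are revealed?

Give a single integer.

Answer: 23

Derivation:
Click 1 (5,6) count=4: revealed 1 new [(5,6)] -> total=1
Click 2 (3,5) count=4: revealed 1 new [(3,5)] -> total=2
Click 3 (3,0) count=2: revealed 1 new [(3,0)] -> total=3
Click 4 (1,3) count=0: revealed 20 new [(0,0) (0,1) (0,2) (0,3) (0,4) (0,5) (0,6) (1,0) (1,1) (1,2) (1,3) (1,4) (1,5) (1,6) (2,0) (2,1) (2,2) (2,3) (2,4) (3,1)] -> total=23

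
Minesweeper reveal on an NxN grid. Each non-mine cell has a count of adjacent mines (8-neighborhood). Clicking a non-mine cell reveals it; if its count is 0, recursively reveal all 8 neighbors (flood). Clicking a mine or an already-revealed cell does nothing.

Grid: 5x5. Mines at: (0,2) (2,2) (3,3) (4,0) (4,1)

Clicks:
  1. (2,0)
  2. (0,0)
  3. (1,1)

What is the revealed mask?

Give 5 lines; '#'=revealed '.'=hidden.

Answer: ##...
##...
##...
##...
.....

Derivation:
Click 1 (2,0) count=0: revealed 8 new [(0,0) (0,1) (1,0) (1,1) (2,0) (2,1) (3,0) (3,1)] -> total=8
Click 2 (0,0) count=0: revealed 0 new [(none)] -> total=8
Click 3 (1,1) count=2: revealed 0 new [(none)] -> total=8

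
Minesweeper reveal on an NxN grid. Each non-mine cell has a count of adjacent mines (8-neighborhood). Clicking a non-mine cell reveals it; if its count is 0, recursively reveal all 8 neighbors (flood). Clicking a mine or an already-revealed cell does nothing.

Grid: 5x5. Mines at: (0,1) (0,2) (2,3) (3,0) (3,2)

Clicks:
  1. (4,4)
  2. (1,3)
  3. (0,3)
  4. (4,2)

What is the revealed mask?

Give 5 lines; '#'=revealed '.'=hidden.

Click 1 (4,4) count=0: revealed 4 new [(3,3) (3,4) (4,3) (4,4)] -> total=4
Click 2 (1,3) count=2: revealed 1 new [(1,3)] -> total=5
Click 3 (0,3) count=1: revealed 1 new [(0,3)] -> total=6
Click 4 (4,2) count=1: revealed 1 new [(4,2)] -> total=7

Answer: ...#.
...#.
.....
...##
..###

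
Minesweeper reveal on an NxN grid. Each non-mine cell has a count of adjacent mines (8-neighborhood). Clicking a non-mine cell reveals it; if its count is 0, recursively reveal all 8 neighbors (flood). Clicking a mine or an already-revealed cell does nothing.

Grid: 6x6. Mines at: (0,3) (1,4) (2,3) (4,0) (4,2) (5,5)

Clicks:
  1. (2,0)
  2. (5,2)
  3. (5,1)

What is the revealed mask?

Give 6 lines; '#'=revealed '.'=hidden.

Click 1 (2,0) count=0: revealed 12 new [(0,0) (0,1) (0,2) (1,0) (1,1) (1,2) (2,0) (2,1) (2,2) (3,0) (3,1) (3,2)] -> total=12
Click 2 (5,2) count=1: revealed 1 new [(5,2)] -> total=13
Click 3 (5,1) count=2: revealed 1 new [(5,1)] -> total=14

Answer: ###...
###...
###...
###...
......
.##...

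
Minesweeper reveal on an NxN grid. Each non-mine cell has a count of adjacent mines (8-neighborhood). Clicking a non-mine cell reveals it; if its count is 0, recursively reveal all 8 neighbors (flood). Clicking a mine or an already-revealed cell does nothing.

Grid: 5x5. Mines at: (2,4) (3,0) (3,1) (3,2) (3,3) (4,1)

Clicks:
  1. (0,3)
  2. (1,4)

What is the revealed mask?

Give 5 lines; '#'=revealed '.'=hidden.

Answer: #####
#####
####.
.....
.....

Derivation:
Click 1 (0,3) count=0: revealed 14 new [(0,0) (0,1) (0,2) (0,3) (0,4) (1,0) (1,1) (1,2) (1,3) (1,4) (2,0) (2,1) (2,2) (2,3)] -> total=14
Click 2 (1,4) count=1: revealed 0 new [(none)] -> total=14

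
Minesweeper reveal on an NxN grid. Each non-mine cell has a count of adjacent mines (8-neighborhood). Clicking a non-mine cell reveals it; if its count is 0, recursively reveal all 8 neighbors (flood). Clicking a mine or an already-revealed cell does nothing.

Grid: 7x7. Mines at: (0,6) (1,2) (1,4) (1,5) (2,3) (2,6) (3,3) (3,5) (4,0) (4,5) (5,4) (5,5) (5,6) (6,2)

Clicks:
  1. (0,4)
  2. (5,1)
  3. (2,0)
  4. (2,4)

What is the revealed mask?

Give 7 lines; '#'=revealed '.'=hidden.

Answer: ##..#..
##.....
##..#..
##.....
.......
.#.....
.......

Derivation:
Click 1 (0,4) count=2: revealed 1 new [(0,4)] -> total=1
Click 2 (5,1) count=2: revealed 1 new [(5,1)] -> total=2
Click 3 (2,0) count=0: revealed 8 new [(0,0) (0,1) (1,0) (1,1) (2,0) (2,1) (3,0) (3,1)] -> total=10
Click 4 (2,4) count=5: revealed 1 new [(2,4)] -> total=11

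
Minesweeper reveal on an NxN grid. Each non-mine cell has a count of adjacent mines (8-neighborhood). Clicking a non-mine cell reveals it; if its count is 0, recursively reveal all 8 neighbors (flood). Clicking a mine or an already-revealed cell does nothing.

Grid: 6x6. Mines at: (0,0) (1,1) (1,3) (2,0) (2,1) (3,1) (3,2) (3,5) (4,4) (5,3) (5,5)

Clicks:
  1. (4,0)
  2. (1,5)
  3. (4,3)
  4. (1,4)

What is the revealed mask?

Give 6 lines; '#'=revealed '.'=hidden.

Answer: ....##
....##
....##
......
#..#..
......

Derivation:
Click 1 (4,0) count=1: revealed 1 new [(4,0)] -> total=1
Click 2 (1,5) count=0: revealed 6 new [(0,4) (0,5) (1,4) (1,5) (2,4) (2,5)] -> total=7
Click 3 (4,3) count=3: revealed 1 new [(4,3)] -> total=8
Click 4 (1,4) count=1: revealed 0 new [(none)] -> total=8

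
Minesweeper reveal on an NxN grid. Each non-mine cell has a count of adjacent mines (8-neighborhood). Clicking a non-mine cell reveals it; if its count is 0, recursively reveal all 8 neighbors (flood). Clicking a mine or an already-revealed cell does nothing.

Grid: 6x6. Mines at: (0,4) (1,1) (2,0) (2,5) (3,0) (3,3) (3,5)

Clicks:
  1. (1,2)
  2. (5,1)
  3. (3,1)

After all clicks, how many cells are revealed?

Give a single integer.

Click 1 (1,2) count=1: revealed 1 new [(1,2)] -> total=1
Click 2 (5,1) count=0: revealed 12 new [(4,0) (4,1) (4,2) (4,3) (4,4) (4,5) (5,0) (5,1) (5,2) (5,3) (5,4) (5,5)] -> total=13
Click 3 (3,1) count=2: revealed 1 new [(3,1)] -> total=14

Answer: 14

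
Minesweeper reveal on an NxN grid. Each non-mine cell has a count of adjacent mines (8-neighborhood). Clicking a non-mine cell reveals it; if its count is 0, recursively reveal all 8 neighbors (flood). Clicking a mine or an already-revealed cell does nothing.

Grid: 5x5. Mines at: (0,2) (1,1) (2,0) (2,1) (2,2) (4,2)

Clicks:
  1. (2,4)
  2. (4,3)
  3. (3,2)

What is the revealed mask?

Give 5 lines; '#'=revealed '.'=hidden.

Answer: ...##
...##
...##
..###
...##

Derivation:
Click 1 (2,4) count=0: revealed 10 new [(0,3) (0,4) (1,3) (1,4) (2,3) (2,4) (3,3) (3,4) (4,3) (4,4)] -> total=10
Click 2 (4,3) count=1: revealed 0 new [(none)] -> total=10
Click 3 (3,2) count=3: revealed 1 new [(3,2)] -> total=11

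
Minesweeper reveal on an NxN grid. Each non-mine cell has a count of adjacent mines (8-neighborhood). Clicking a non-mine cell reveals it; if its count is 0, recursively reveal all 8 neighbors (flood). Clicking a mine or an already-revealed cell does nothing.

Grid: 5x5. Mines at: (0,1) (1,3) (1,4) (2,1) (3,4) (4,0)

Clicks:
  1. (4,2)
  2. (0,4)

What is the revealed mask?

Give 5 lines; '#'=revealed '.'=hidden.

Click 1 (4,2) count=0: revealed 6 new [(3,1) (3,2) (3,3) (4,1) (4,2) (4,3)] -> total=6
Click 2 (0,4) count=2: revealed 1 new [(0,4)] -> total=7

Answer: ....#
.....
.....
.###.
.###.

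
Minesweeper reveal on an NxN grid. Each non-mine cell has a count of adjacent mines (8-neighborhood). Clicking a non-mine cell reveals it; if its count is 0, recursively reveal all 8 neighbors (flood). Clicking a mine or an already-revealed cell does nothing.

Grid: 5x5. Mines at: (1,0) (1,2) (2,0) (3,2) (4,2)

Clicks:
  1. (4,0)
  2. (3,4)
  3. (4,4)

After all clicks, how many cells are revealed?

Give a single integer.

Click 1 (4,0) count=0: revealed 4 new [(3,0) (3,1) (4,0) (4,1)] -> total=4
Click 2 (3,4) count=0: revealed 10 new [(0,3) (0,4) (1,3) (1,4) (2,3) (2,4) (3,3) (3,4) (4,3) (4,4)] -> total=14
Click 3 (4,4) count=0: revealed 0 new [(none)] -> total=14

Answer: 14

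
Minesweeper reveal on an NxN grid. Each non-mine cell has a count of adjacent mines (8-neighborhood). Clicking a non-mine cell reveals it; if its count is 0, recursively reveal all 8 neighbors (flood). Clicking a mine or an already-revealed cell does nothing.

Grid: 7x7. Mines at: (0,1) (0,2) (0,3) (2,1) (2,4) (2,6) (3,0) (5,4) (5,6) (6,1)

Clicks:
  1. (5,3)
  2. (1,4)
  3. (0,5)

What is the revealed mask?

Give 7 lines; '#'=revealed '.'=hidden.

Answer: ....###
....###
.......
.......
.......
...#...
.......

Derivation:
Click 1 (5,3) count=1: revealed 1 new [(5,3)] -> total=1
Click 2 (1,4) count=2: revealed 1 new [(1,4)] -> total=2
Click 3 (0,5) count=0: revealed 5 new [(0,4) (0,5) (0,6) (1,5) (1,6)] -> total=7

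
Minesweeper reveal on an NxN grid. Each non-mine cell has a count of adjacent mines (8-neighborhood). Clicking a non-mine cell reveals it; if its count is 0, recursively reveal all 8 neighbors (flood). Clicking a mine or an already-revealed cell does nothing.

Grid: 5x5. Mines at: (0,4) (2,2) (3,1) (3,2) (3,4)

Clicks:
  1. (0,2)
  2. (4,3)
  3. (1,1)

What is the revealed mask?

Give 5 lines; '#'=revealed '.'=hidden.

Click 1 (0,2) count=0: revealed 10 new [(0,0) (0,1) (0,2) (0,3) (1,0) (1,1) (1,2) (1,3) (2,0) (2,1)] -> total=10
Click 2 (4,3) count=2: revealed 1 new [(4,3)] -> total=11
Click 3 (1,1) count=1: revealed 0 new [(none)] -> total=11

Answer: ####.
####.
##...
.....
...#.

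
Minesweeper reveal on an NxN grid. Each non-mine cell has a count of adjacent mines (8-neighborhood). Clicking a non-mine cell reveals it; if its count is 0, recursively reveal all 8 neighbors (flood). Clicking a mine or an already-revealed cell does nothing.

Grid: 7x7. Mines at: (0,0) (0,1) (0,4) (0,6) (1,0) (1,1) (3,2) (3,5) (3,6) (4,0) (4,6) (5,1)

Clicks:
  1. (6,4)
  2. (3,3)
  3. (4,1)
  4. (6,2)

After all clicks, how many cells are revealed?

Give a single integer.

Answer: 16

Derivation:
Click 1 (6,4) count=0: revealed 14 new [(4,2) (4,3) (4,4) (4,5) (5,2) (5,3) (5,4) (5,5) (5,6) (6,2) (6,3) (6,4) (6,5) (6,6)] -> total=14
Click 2 (3,3) count=1: revealed 1 new [(3,3)] -> total=15
Click 3 (4,1) count=3: revealed 1 new [(4,1)] -> total=16
Click 4 (6,2) count=1: revealed 0 new [(none)] -> total=16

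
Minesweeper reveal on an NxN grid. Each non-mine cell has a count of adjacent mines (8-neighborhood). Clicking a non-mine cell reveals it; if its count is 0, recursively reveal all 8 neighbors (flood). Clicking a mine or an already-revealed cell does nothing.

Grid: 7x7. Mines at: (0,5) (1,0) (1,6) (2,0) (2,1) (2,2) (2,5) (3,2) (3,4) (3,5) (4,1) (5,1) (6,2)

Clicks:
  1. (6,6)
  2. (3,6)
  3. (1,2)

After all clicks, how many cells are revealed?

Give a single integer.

Click 1 (6,6) count=0: revealed 12 new [(4,3) (4,4) (4,5) (4,6) (5,3) (5,4) (5,5) (5,6) (6,3) (6,4) (6,5) (6,6)] -> total=12
Click 2 (3,6) count=2: revealed 1 new [(3,6)] -> total=13
Click 3 (1,2) count=2: revealed 1 new [(1,2)] -> total=14

Answer: 14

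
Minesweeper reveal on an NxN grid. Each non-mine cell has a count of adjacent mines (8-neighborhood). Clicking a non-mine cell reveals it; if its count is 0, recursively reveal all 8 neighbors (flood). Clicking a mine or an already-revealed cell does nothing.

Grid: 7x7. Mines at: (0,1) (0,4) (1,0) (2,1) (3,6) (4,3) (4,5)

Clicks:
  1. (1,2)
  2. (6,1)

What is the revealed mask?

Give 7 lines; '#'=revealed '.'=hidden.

Answer: .......
..#....
.......
###....
###....
#######
#######

Derivation:
Click 1 (1,2) count=2: revealed 1 new [(1,2)] -> total=1
Click 2 (6,1) count=0: revealed 20 new [(3,0) (3,1) (3,2) (4,0) (4,1) (4,2) (5,0) (5,1) (5,2) (5,3) (5,4) (5,5) (5,6) (6,0) (6,1) (6,2) (6,3) (6,4) (6,5) (6,6)] -> total=21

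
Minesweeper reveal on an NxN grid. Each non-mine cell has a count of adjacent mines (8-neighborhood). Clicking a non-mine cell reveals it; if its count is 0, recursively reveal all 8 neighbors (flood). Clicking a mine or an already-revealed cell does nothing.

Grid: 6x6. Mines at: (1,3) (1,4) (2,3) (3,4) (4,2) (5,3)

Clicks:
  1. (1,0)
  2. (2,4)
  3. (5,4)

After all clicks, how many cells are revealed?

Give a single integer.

Answer: 18

Derivation:
Click 1 (1,0) count=0: revealed 16 new [(0,0) (0,1) (0,2) (1,0) (1,1) (1,2) (2,0) (2,1) (2,2) (3,0) (3,1) (3,2) (4,0) (4,1) (5,0) (5,1)] -> total=16
Click 2 (2,4) count=4: revealed 1 new [(2,4)] -> total=17
Click 3 (5,4) count=1: revealed 1 new [(5,4)] -> total=18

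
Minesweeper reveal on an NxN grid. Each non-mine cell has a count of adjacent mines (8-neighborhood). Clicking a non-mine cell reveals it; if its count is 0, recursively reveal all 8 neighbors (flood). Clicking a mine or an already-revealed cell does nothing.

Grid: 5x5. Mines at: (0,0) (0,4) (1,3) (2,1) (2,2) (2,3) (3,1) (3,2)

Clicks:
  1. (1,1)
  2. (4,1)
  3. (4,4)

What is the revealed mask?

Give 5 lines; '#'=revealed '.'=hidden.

Answer: .....
.#...
.....
...##
.#.##

Derivation:
Click 1 (1,1) count=3: revealed 1 new [(1,1)] -> total=1
Click 2 (4,1) count=2: revealed 1 new [(4,1)] -> total=2
Click 3 (4,4) count=0: revealed 4 new [(3,3) (3,4) (4,3) (4,4)] -> total=6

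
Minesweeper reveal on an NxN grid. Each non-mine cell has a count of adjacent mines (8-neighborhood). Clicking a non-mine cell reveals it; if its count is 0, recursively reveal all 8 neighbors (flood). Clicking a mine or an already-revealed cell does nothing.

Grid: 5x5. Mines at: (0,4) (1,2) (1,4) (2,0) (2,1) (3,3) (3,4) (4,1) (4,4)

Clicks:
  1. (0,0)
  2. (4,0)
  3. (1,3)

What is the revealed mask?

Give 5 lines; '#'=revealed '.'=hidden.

Answer: ##...
##.#.
.....
.....
#....

Derivation:
Click 1 (0,0) count=0: revealed 4 new [(0,0) (0,1) (1,0) (1,1)] -> total=4
Click 2 (4,0) count=1: revealed 1 new [(4,0)] -> total=5
Click 3 (1,3) count=3: revealed 1 new [(1,3)] -> total=6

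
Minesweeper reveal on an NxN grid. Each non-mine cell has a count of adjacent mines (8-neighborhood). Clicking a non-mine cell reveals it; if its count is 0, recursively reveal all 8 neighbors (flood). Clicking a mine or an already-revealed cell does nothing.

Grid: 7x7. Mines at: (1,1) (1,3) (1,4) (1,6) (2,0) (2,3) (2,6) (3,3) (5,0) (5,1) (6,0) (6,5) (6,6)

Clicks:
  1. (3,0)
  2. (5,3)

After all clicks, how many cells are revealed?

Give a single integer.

Click 1 (3,0) count=1: revealed 1 new [(3,0)] -> total=1
Click 2 (5,3) count=0: revealed 9 new [(4,2) (4,3) (4,4) (5,2) (5,3) (5,4) (6,2) (6,3) (6,4)] -> total=10

Answer: 10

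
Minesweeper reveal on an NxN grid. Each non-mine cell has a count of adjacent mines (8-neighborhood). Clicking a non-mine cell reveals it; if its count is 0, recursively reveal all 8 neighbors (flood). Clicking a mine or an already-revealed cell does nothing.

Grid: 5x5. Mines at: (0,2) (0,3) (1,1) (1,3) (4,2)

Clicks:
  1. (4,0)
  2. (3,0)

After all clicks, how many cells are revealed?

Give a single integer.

Answer: 6

Derivation:
Click 1 (4,0) count=0: revealed 6 new [(2,0) (2,1) (3,0) (3,1) (4,0) (4,1)] -> total=6
Click 2 (3,0) count=0: revealed 0 new [(none)] -> total=6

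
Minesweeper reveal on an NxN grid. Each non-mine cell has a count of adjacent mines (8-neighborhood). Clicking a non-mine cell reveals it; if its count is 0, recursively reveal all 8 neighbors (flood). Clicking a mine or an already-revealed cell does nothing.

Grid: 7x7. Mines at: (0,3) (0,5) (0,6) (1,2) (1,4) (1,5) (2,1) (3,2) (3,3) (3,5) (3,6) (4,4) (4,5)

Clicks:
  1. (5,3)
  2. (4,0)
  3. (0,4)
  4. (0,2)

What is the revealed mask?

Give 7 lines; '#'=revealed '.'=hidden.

Answer: ..#.#..
.......
.......
##.....
####...
#######
#######

Derivation:
Click 1 (5,3) count=1: revealed 1 new [(5,3)] -> total=1
Click 2 (4,0) count=0: revealed 19 new [(3,0) (3,1) (4,0) (4,1) (4,2) (4,3) (5,0) (5,1) (5,2) (5,4) (5,5) (5,6) (6,0) (6,1) (6,2) (6,3) (6,4) (6,5) (6,6)] -> total=20
Click 3 (0,4) count=4: revealed 1 new [(0,4)] -> total=21
Click 4 (0,2) count=2: revealed 1 new [(0,2)] -> total=22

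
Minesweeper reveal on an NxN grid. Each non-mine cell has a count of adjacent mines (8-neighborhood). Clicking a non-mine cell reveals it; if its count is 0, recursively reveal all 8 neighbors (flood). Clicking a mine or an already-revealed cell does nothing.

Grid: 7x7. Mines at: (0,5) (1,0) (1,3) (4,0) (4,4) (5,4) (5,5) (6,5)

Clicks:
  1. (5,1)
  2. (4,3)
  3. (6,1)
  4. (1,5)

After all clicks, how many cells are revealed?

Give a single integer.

Click 1 (5,1) count=1: revealed 1 new [(5,1)] -> total=1
Click 2 (4,3) count=2: revealed 1 new [(4,3)] -> total=2
Click 3 (6,1) count=0: revealed 15 new [(2,1) (2,2) (2,3) (3,1) (3,2) (3,3) (4,1) (4,2) (5,0) (5,2) (5,3) (6,0) (6,1) (6,2) (6,3)] -> total=17
Click 4 (1,5) count=1: revealed 1 new [(1,5)] -> total=18

Answer: 18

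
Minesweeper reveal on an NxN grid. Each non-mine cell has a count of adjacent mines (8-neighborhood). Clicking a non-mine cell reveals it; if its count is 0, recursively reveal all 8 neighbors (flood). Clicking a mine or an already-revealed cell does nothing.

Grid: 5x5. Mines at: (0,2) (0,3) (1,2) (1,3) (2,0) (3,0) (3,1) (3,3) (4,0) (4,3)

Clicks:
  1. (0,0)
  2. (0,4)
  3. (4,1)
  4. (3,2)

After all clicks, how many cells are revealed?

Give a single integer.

Click 1 (0,0) count=0: revealed 4 new [(0,0) (0,1) (1,0) (1,1)] -> total=4
Click 2 (0,4) count=2: revealed 1 new [(0,4)] -> total=5
Click 3 (4,1) count=3: revealed 1 new [(4,1)] -> total=6
Click 4 (3,2) count=3: revealed 1 new [(3,2)] -> total=7

Answer: 7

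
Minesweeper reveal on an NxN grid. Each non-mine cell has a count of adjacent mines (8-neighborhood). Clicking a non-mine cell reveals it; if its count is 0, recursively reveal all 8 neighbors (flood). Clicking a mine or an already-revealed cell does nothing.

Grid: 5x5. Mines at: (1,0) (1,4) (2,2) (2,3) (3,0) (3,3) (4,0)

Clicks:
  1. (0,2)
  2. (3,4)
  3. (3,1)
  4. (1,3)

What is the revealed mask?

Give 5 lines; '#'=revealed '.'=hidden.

Click 1 (0,2) count=0: revealed 6 new [(0,1) (0,2) (0,3) (1,1) (1,2) (1,3)] -> total=6
Click 2 (3,4) count=2: revealed 1 new [(3,4)] -> total=7
Click 3 (3,1) count=3: revealed 1 new [(3,1)] -> total=8
Click 4 (1,3) count=3: revealed 0 new [(none)] -> total=8

Answer: .###.
.###.
.....
.#..#
.....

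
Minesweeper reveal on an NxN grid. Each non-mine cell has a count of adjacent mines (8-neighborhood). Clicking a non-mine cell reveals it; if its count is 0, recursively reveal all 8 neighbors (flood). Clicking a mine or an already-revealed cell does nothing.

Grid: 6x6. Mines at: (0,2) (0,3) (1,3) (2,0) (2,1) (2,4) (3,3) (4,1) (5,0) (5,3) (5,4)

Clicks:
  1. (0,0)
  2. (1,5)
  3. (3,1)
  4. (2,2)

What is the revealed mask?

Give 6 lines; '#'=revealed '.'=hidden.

Click 1 (0,0) count=0: revealed 4 new [(0,0) (0,1) (1,0) (1,1)] -> total=4
Click 2 (1,5) count=1: revealed 1 new [(1,5)] -> total=5
Click 3 (3,1) count=3: revealed 1 new [(3,1)] -> total=6
Click 4 (2,2) count=3: revealed 1 new [(2,2)] -> total=7

Answer: ##....
##...#
..#...
.#....
......
......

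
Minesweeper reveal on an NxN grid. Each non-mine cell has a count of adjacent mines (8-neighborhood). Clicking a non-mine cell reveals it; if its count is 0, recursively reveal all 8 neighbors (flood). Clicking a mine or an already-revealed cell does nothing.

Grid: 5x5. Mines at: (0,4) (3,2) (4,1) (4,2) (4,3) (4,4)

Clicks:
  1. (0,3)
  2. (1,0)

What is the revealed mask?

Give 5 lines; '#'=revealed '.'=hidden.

Answer: ####.
####.
####.
##...
.....

Derivation:
Click 1 (0,3) count=1: revealed 1 new [(0,3)] -> total=1
Click 2 (1,0) count=0: revealed 13 new [(0,0) (0,1) (0,2) (1,0) (1,1) (1,2) (1,3) (2,0) (2,1) (2,2) (2,3) (3,0) (3,1)] -> total=14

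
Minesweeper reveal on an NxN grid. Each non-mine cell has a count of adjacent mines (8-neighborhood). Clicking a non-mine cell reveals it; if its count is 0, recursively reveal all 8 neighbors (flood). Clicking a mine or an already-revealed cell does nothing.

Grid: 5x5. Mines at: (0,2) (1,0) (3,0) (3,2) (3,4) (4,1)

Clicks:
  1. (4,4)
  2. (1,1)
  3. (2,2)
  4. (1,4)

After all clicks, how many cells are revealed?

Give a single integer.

Click 1 (4,4) count=1: revealed 1 new [(4,4)] -> total=1
Click 2 (1,1) count=2: revealed 1 new [(1,1)] -> total=2
Click 3 (2,2) count=1: revealed 1 new [(2,2)] -> total=3
Click 4 (1,4) count=0: revealed 6 new [(0,3) (0,4) (1,3) (1,4) (2,3) (2,4)] -> total=9

Answer: 9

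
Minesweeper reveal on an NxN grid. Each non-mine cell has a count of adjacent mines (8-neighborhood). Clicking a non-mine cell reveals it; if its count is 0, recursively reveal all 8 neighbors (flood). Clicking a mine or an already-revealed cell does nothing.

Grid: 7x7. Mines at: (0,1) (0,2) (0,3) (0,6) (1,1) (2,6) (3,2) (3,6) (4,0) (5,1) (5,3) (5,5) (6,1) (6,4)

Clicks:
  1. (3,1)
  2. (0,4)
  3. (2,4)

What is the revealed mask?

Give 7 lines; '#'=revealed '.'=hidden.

Answer: ....#..
...###.
...###.
.#.###.
...###.
.......
.......

Derivation:
Click 1 (3,1) count=2: revealed 1 new [(3,1)] -> total=1
Click 2 (0,4) count=1: revealed 1 new [(0,4)] -> total=2
Click 3 (2,4) count=0: revealed 12 new [(1,3) (1,4) (1,5) (2,3) (2,4) (2,5) (3,3) (3,4) (3,5) (4,3) (4,4) (4,5)] -> total=14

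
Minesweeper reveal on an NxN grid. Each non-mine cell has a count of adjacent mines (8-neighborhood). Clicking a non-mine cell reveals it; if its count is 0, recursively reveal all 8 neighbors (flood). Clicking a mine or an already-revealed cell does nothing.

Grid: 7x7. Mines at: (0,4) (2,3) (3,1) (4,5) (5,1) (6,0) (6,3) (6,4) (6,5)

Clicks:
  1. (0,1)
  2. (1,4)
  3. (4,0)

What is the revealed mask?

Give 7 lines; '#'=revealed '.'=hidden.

Answer: ####...
#####..
###....
.......
#......
.......
.......

Derivation:
Click 1 (0,1) count=0: revealed 11 new [(0,0) (0,1) (0,2) (0,3) (1,0) (1,1) (1,2) (1,3) (2,0) (2,1) (2,2)] -> total=11
Click 2 (1,4) count=2: revealed 1 new [(1,4)] -> total=12
Click 3 (4,0) count=2: revealed 1 new [(4,0)] -> total=13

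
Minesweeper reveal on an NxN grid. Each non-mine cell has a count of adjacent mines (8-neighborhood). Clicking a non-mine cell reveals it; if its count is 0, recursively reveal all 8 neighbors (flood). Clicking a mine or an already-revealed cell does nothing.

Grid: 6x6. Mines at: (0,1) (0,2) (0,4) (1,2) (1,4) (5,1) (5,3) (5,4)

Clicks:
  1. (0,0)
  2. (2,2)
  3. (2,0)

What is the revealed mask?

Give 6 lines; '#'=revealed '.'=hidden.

Click 1 (0,0) count=1: revealed 1 new [(0,0)] -> total=1
Click 2 (2,2) count=1: revealed 1 new [(2,2)] -> total=2
Click 3 (2,0) count=0: revealed 19 new [(1,0) (1,1) (2,0) (2,1) (2,3) (2,4) (2,5) (3,0) (3,1) (3,2) (3,3) (3,4) (3,5) (4,0) (4,1) (4,2) (4,3) (4,4) (4,5)] -> total=21

Answer: #.....
##....
######
######
######
......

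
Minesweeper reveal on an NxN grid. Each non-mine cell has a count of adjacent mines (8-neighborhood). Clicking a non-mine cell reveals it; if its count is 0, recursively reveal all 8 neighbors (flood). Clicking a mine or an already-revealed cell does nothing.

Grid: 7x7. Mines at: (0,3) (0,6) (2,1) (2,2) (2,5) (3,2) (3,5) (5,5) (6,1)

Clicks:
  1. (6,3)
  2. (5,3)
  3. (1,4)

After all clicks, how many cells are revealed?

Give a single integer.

Answer: 10

Derivation:
Click 1 (6,3) count=0: revealed 9 new [(4,2) (4,3) (4,4) (5,2) (5,3) (5,4) (6,2) (6,3) (6,4)] -> total=9
Click 2 (5,3) count=0: revealed 0 new [(none)] -> total=9
Click 3 (1,4) count=2: revealed 1 new [(1,4)] -> total=10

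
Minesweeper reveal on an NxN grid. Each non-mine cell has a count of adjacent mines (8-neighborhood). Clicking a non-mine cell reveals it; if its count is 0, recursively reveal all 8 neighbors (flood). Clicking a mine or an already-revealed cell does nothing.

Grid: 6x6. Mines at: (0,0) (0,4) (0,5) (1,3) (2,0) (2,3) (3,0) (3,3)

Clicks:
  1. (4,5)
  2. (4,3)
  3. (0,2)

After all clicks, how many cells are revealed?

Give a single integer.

Answer: 19

Derivation:
Click 1 (4,5) count=0: revealed 18 new [(1,4) (1,5) (2,4) (2,5) (3,4) (3,5) (4,0) (4,1) (4,2) (4,3) (4,4) (4,5) (5,0) (5,1) (5,2) (5,3) (5,4) (5,5)] -> total=18
Click 2 (4,3) count=1: revealed 0 new [(none)] -> total=18
Click 3 (0,2) count=1: revealed 1 new [(0,2)] -> total=19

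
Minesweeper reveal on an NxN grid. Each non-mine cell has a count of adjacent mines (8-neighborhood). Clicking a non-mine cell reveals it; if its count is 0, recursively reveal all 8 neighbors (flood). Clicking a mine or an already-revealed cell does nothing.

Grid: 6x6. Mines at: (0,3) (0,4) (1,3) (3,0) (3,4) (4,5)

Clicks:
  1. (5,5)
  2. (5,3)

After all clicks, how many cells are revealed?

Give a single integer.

Click 1 (5,5) count=1: revealed 1 new [(5,5)] -> total=1
Click 2 (5,3) count=0: revealed 16 new [(2,1) (2,2) (2,3) (3,1) (3,2) (3,3) (4,0) (4,1) (4,2) (4,3) (4,4) (5,0) (5,1) (5,2) (5,3) (5,4)] -> total=17

Answer: 17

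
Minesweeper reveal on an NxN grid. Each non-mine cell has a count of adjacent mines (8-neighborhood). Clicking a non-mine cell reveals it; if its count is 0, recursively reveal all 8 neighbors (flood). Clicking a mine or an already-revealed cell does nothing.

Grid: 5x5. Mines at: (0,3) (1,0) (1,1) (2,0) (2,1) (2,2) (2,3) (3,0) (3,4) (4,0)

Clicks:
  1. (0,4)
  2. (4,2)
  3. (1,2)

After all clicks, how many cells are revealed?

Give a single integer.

Click 1 (0,4) count=1: revealed 1 new [(0,4)] -> total=1
Click 2 (4,2) count=0: revealed 6 new [(3,1) (3,2) (3,3) (4,1) (4,2) (4,3)] -> total=7
Click 3 (1,2) count=5: revealed 1 new [(1,2)] -> total=8

Answer: 8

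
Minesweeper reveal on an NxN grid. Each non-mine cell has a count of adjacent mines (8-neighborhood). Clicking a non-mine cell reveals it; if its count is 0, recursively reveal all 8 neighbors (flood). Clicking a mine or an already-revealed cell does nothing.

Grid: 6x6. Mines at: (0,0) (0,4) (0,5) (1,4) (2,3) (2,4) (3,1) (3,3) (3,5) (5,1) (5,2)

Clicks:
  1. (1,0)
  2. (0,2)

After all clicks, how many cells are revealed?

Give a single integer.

Answer: 7

Derivation:
Click 1 (1,0) count=1: revealed 1 new [(1,0)] -> total=1
Click 2 (0,2) count=0: revealed 6 new [(0,1) (0,2) (0,3) (1,1) (1,2) (1,3)] -> total=7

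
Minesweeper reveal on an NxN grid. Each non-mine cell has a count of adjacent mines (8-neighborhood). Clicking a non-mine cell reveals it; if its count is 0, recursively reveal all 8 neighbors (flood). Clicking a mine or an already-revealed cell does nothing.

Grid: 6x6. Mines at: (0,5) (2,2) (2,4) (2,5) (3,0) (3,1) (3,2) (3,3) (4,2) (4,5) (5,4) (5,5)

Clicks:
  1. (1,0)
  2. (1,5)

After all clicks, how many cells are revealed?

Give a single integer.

Answer: 13

Derivation:
Click 1 (1,0) count=0: revealed 12 new [(0,0) (0,1) (0,2) (0,3) (0,4) (1,0) (1,1) (1,2) (1,3) (1,4) (2,0) (2,1)] -> total=12
Click 2 (1,5) count=3: revealed 1 new [(1,5)] -> total=13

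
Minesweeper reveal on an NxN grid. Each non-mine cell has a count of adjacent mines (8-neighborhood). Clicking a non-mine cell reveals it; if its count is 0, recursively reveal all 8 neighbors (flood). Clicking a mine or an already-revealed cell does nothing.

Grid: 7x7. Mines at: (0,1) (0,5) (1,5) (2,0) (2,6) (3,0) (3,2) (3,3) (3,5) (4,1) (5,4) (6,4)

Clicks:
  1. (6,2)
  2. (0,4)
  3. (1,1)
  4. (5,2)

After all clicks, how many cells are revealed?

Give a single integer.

Answer: 10

Derivation:
Click 1 (6,2) count=0: revealed 8 new [(5,0) (5,1) (5,2) (5,3) (6,0) (6,1) (6,2) (6,3)] -> total=8
Click 2 (0,4) count=2: revealed 1 new [(0,4)] -> total=9
Click 3 (1,1) count=2: revealed 1 new [(1,1)] -> total=10
Click 4 (5,2) count=1: revealed 0 new [(none)] -> total=10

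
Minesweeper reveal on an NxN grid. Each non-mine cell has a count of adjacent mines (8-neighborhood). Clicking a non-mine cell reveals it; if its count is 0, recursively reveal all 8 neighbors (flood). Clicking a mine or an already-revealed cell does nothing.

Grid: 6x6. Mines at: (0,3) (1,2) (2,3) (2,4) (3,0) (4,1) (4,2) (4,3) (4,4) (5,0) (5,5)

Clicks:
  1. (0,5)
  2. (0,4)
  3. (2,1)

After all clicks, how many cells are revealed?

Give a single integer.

Click 1 (0,5) count=0: revealed 4 new [(0,4) (0,5) (1,4) (1,5)] -> total=4
Click 2 (0,4) count=1: revealed 0 new [(none)] -> total=4
Click 3 (2,1) count=2: revealed 1 new [(2,1)] -> total=5

Answer: 5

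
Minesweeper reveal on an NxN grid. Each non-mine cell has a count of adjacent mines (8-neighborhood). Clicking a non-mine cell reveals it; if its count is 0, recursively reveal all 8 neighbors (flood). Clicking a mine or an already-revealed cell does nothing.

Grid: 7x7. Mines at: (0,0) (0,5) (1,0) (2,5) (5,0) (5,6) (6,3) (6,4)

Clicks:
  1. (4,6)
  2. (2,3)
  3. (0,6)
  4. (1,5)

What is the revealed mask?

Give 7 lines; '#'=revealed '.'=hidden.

Answer: .####.#
.#####.
#####..
######.
#######
.#####.
.......

Derivation:
Click 1 (4,6) count=1: revealed 1 new [(4,6)] -> total=1
Click 2 (2,3) count=0: revealed 30 new [(0,1) (0,2) (0,3) (0,4) (1,1) (1,2) (1,3) (1,4) (2,0) (2,1) (2,2) (2,3) (2,4) (3,0) (3,1) (3,2) (3,3) (3,4) (3,5) (4,0) (4,1) (4,2) (4,3) (4,4) (4,5) (5,1) (5,2) (5,3) (5,4) (5,5)] -> total=31
Click 3 (0,6) count=1: revealed 1 new [(0,6)] -> total=32
Click 4 (1,5) count=2: revealed 1 new [(1,5)] -> total=33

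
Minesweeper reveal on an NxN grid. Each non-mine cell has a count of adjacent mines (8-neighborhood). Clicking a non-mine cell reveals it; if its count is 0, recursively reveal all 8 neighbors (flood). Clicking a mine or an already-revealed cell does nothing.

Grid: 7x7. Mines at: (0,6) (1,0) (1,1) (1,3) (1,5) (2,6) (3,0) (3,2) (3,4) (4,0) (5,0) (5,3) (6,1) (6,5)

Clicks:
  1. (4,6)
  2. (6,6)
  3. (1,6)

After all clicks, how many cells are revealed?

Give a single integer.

Click 1 (4,6) count=0: revealed 6 new [(3,5) (3,6) (4,5) (4,6) (5,5) (5,6)] -> total=6
Click 2 (6,6) count=1: revealed 1 new [(6,6)] -> total=7
Click 3 (1,6) count=3: revealed 1 new [(1,6)] -> total=8

Answer: 8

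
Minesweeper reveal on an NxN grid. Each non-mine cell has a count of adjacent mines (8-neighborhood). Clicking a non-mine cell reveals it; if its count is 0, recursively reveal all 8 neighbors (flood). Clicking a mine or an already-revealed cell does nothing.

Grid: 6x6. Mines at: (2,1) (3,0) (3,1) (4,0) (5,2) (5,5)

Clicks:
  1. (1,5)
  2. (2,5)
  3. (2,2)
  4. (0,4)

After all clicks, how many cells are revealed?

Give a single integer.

Answer: 24

Derivation:
Click 1 (1,5) count=0: revealed 24 new [(0,0) (0,1) (0,2) (0,3) (0,4) (0,5) (1,0) (1,1) (1,2) (1,3) (1,4) (1,5) (2,2) (2,3) (2,4) (2,5) (3,2) (3,3) (3,4) (3,5) (4,2) (4,3) (4,4) (4,5)] -> total=24
Click 2 (2,5) count=0: revealed 0 new [(none)] -> total=24
Click 3 (2,2) count=2: revealed 0 new [(none)] -> total=24
Click 4 (0,4) count=0: revealed 0 new [(none)] -> total=24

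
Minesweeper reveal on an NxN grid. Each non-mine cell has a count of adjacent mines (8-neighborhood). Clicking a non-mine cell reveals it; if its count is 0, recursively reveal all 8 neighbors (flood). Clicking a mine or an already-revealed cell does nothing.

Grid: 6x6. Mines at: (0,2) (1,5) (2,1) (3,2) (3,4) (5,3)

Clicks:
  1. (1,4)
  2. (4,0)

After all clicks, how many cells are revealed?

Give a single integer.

Answer: 9

Derivation:
Click 1 (1,4) count=1: revealed 1 new [(1,4)] -> total=1
Click 2 (4,0) count=0: revealed 8 new [(3,0) (3,1) (4,0) (4,1) (4,2) (5,0) (5,1) (5,2)] -> total=9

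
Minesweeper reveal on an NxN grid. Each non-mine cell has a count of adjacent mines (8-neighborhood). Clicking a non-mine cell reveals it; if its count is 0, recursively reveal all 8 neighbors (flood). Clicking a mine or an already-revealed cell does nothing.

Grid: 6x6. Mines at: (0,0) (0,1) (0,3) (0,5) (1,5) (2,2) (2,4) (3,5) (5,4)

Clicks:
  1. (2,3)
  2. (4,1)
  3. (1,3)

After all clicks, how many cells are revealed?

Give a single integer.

Click 1 (2,3) count=2: revealed 1 new [(2,3)] -> total=1
Click 2 (4,1) count=0: revealed 16 new [(1,0) (1,1) (2,0) (2,1) (3,0) (3,1) (3,2) (3,3) (4,0) (4,1) (4,2) (4,3) (5,0) (5,1) (5,2) (5,3)] -> total=17
Click 3 (1,3) count=3: revealed 1 new [(1,3)] -> total=18

Answer: 18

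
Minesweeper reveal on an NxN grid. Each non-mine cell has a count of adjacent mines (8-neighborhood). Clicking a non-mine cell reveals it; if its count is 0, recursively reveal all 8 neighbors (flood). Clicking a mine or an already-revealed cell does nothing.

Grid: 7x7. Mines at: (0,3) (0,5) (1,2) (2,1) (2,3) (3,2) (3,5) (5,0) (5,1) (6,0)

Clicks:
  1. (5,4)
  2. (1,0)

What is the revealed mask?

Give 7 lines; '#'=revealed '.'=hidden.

Click 1 (5,4) count=0: revealed 15 new [(4,2) (4,3) (4,4) (4,5) (4,6) (5,2) (5,3) (5,4) (5,5) (5,6) (6,2) (6,3) (6,4) (6,5) (6,6)] -> total=15
Click 2 (1,0) count=1: revealed 1 new [(1,0)] -> total=16

Answer: .......
#......
.......
.......
..#####
..#####
..#####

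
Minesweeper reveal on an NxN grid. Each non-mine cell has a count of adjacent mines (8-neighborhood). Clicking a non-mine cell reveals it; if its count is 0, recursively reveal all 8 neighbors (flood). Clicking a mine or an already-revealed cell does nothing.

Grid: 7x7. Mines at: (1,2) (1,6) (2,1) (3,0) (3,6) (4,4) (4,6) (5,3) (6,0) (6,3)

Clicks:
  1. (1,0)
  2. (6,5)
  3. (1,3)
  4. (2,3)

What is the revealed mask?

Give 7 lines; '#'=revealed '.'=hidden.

Answer: .......
#..#...
...#...
.......
.......
....###
....###

Derivation:
Click 1 (1,0) count=1: revealed 1 new [(1,0)] -> total=1
Click 2 (6,5) count=0: revealed 6 new [(5,4) (5,5) (5,6) (6,4) (6,5) (6,6)] -> total=7
Click 3 (1,3) count=1: revealed 1 new [(1,3)] -> total=8
Click 4 (2,3) count=1: revealed 1 new [(2,3)] -> total=9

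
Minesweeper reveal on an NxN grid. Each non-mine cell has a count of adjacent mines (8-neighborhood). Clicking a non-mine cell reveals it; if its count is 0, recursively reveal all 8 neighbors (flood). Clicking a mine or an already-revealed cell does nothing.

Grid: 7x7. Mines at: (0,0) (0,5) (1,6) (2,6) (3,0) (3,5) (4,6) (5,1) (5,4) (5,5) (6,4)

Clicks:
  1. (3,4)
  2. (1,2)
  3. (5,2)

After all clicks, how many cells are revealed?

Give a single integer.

Answer: 21

Derivation:
Click 1 (3,4) count=1: revealed 1 new [(3,4)] -> total=1
Click 2 (1,2) count=0: revealed 19 new [(0,1) (0,2) (0,3) (0,4) (1,1) (1,2) (1,3) (1,4) (2,1) (2,2) (2,3) (2,4) (3,1) (3,2) (3,3) (4,1) (4,2) (4,3) (4,4)] -> total=20
Click 3 (5,2) count=1: revealed 1 new [(5,2)] -> total=21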